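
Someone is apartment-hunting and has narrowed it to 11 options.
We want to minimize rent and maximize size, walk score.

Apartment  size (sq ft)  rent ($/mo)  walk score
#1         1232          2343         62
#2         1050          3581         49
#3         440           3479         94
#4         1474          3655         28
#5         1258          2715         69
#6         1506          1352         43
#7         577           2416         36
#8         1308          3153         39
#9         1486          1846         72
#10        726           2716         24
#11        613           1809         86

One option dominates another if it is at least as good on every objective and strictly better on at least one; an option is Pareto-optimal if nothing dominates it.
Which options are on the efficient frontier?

#1: dominated by #9 (size 1486≥1232, rent 1846≤2343, walk score 72≥62).
#2: dominated by #1 (size 1232≥1050, rent 2343≤3581, walk score 62≥49).
#3: not dominated (best walk score).
#4: dominated by #6 (size 1506≥1474, rent 1352≤3655, walk score 43≥28).
#5: dominated by #9 (size 1486≥1258, rent 1846≤2715, walk score 72≥69).
#6: not dominated (best size).
#7: dominated by #1 (size 1232≥577, rent 2343≤2416, walk score 62≥36).
#8: dominated by #6 (size 1506≥1308, rent 1352≤3153, walk score 43≥39).
#9: not dominated.
#10: dominated by #1 (size 1232≥726, rent 2343≤2716, walk score 62≥24).
#11: not dominated.

#3, #6, #9, #11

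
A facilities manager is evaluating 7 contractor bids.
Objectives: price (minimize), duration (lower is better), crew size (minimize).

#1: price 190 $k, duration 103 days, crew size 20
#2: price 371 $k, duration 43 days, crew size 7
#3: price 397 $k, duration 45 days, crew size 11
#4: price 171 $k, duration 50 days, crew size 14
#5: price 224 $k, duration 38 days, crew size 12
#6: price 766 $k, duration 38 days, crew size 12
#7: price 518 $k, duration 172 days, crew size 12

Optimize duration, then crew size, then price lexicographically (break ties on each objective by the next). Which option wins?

First minimize duration: best is 38, kept {#5, #6}.
Then minimize crew size: best is 12, kept {#5, #6}.
Then minimize price: best is 224, kept {#5}.

#5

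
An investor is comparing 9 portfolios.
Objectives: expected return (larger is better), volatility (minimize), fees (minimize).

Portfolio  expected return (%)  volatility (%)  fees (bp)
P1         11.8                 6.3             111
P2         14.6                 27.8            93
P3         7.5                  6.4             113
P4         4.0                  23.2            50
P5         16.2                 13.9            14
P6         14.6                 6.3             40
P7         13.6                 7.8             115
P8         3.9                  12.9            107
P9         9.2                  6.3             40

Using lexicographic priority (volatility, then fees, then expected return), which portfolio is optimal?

First minimize volatility: best is 6.3, kept {P1, P6, P9}.
Then minimize fees: best is 40, kept {P6, P9}.
Then maximize expected return: best is 14.6, kept {P6}.

P6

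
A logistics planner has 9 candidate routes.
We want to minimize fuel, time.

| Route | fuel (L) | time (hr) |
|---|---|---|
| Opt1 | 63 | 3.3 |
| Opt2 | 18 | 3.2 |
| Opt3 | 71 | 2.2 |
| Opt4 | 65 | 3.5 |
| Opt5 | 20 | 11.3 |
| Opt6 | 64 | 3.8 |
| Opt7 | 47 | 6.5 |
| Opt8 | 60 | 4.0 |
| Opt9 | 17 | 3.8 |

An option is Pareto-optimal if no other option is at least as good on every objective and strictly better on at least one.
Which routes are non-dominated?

Opt2, Opt3, Opt9

Opt1: dominated by Opt2 (fuel 18≤63, time 3.2≤3.3).
Opt2: not dominated.
Opt3: not dominated (best time).
Opt4: dominated by Opt1 (fuel 63≤65, time 3.3≤3.5).
Opt5: dominated by Opt2 (fuel 18≤20, time 3.2≤11.3).
Opt6: dominated by Opt1 (fuel 63≤64, time 3.3≤3.8).
Opt7: dominated by Opt2 (fuel 18≤47, time 3.2≤6.5).
Opt8: dominated by Opt2 (fuel 18≤60, time 3.2≤4.0).
Opt9: not dominated (best fuel).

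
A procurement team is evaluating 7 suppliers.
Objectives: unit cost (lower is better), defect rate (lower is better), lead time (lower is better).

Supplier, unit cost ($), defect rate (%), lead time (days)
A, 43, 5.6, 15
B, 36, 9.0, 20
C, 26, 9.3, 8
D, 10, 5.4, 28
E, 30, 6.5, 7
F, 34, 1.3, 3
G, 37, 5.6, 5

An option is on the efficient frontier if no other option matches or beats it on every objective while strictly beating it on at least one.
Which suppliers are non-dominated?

A: dominated by F (unit cost 34≤43, defect rate 1.3≤5.6, lead time 3≤15).
B: dominated by E (unit cost 30≤36, defect rate 6.5≤9.0, lead time 7≤20).
C: not dominated.
D: not dominated (best unit cost).
E: not dominated.
F: not dominated (best defect rate).
G: dominated by F (unit cost 34≤37, defect rate 1.3≤5.6, lead time 3≤5).

C, D, E, F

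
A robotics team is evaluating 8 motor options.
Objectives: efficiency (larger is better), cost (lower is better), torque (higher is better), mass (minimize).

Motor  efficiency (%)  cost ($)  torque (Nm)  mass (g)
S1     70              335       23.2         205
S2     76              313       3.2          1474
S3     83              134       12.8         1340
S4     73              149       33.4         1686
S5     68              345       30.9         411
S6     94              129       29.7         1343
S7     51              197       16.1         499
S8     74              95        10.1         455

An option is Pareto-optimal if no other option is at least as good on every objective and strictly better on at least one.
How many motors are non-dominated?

7

S1: not dominated (best mass).
S2: dominated by S3 (efficiency 83≥76, cost 134≤313, torque 12.8≥3.2, mass 1340≤1474).
S3: not dominated.
S4: not dominated (best torque).
S5: not dominated.
S6: not dominated (best efficiency).
S7: not dominated.
S8: not dominated (best cost).
Pareto-optimal: S1, S3, S4, S5, S6, S7, S8 → 7.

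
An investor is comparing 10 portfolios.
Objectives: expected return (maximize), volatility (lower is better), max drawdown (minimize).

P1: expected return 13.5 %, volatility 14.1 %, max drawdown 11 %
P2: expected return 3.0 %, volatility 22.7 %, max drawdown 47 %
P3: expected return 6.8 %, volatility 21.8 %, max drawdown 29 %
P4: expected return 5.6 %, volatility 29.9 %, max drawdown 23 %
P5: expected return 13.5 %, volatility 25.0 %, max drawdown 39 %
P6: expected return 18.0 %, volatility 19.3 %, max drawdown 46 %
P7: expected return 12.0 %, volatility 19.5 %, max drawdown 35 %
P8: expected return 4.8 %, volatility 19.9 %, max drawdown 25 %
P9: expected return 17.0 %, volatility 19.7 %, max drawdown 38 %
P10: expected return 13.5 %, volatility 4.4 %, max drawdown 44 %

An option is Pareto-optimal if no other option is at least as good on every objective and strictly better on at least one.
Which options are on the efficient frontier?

P1: not dominated (best max drawdown).
P2: dominated by P1 (expected return 13.5≥3.0, volatility 14.1≤22.7, max drawdown 11≤47).
P3: dominated by P1 (expected return 13.5≥6.8, volatility 14.1≤21.8, max drawdown 11≤29).
P4: dominated by P1 (expected return 13.5≥5.6, volatility 14.1≤29.9, max drawdown 11≤23).
P5: dominated by P1 (expected return 13.5≥13.5, volatility 14.1≤25.0, max drawdown 11≤39).
P6: not dominated (best expected return).
P7: dominated by P1 (expected return 13.5≥12.0, volatility 14.1≤19.5, max drawdown 11≤35).
P8: dominated by P1 (expected return 13.5≥4.8, volatility 14.1≤19.9, max drawdown 11≤25).
P9: not dominated.
P10: not dominated (best volatility).

P1, P6, P9, P10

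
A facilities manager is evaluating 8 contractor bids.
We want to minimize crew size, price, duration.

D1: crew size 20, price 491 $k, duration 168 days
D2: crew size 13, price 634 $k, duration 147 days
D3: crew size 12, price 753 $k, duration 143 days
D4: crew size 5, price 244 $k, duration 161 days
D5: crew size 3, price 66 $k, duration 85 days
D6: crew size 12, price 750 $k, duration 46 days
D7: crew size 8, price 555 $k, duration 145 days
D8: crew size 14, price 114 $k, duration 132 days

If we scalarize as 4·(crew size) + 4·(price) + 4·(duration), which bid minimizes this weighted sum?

D5

D1: 4·20 + 4·491 + 4·168 = 2716
D2: 4·13 + 4·634 + 4·147 = 3176
D3: 4·12 + 4·753 + 4·143 = 3632
D4: 4·5 + 4·244 + 4·161 = 1640
D5: 4·3 + 4·66 + 4·85 = 616
D6: 4·12 + 4·750 + 4·46 = 3232
D7: 4·8 + 4·555 + 4·145 = 2832
D8: 4·14 + 4·114 + 4·132 = 1040
Lowest: D5 at 616.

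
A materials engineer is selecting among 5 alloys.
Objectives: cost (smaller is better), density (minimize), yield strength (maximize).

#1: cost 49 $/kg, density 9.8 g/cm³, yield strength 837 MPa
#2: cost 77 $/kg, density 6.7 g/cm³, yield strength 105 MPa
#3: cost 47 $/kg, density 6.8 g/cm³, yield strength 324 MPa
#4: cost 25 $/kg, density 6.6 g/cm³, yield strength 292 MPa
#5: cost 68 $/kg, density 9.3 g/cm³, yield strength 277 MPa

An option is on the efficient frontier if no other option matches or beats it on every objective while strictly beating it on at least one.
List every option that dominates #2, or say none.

#4

#4: cost 25≤77, density 6.6≤6.7, yield strength 292≥105 — dominates #2.
Others (#1, #3, #5) are each worse than #2 on at least one objective.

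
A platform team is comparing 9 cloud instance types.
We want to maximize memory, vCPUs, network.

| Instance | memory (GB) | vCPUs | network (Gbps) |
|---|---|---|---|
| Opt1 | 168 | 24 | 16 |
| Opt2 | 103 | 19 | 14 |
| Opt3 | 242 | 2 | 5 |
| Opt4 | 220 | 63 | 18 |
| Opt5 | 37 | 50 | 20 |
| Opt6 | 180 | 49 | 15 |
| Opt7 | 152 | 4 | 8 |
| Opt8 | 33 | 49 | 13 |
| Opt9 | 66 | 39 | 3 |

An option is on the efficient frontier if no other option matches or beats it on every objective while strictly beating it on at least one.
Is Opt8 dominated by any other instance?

Yes

Opt4 vs Opt8: memory 220≥33, vCPUs 63≥49, network 18≥13 — Opt4 is at least as good on every objective and strictly better on at least one, so Opt4 dominates Opt8.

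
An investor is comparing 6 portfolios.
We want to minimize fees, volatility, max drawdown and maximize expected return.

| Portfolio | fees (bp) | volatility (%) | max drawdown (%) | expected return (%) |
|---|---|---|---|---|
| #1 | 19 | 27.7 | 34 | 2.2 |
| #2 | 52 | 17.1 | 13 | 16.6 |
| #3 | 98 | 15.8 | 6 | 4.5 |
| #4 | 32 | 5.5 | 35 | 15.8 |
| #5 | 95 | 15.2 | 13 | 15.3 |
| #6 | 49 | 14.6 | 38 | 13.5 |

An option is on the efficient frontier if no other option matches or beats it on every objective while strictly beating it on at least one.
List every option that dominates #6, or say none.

#4

#4: fees 32≤49, volatility 5.5≤14.6, max drawdown 35≤38, expected return 15.8≥13.5 — dominates #6.
Others (#1, #2, #3, #5) are each worse than #6 on at least one objective.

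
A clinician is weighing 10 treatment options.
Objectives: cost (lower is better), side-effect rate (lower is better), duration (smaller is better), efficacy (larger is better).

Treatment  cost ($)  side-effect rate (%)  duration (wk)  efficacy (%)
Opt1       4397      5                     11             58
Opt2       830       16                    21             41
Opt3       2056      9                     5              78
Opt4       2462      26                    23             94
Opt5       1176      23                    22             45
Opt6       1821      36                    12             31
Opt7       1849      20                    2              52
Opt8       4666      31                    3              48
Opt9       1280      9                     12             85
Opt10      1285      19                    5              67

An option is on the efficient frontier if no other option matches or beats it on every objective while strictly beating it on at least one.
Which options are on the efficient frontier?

Opt1, Opt2, Opt3, Opt4, Opt5, Opt7, Opt9, Opt10

Opt1: not dominated (best side-effect rate).
Opt2: not dominated (best cost).
Opt3: not dominated.
Opt4: not dominated (best efficacy).
Opt5: not dominated.
Opt6: dominated by Opt9 (cost 1280≤1821, side-effect rate 9≤36, duration 12≤12, efficacy 85≥31).
Opt7: not dominated (best duration).
Opt8: dominated by Opt7 (cost 1849≤4666, side-effect rate 20≤31, duration 2≤3, efficacy 52≥48).
Opt9: not dominated.
Opt10: not dominated.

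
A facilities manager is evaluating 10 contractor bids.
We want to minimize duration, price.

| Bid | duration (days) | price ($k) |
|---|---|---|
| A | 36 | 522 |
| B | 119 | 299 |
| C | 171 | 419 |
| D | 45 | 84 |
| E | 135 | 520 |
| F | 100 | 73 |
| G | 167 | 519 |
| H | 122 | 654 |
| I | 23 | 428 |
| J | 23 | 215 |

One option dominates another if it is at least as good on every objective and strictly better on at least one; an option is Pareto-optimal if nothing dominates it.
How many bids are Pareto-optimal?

3

A: dominated by I (duration 23≤36, price 428≤522).
B: dominated by D (duration 45≤119, price 84≤299).
C: dominated by B (duration 119≤171, price 299≤419).
D: not dominated.
E: dominated by B (duration 119≤135, price 299≤520).
F: not dominated (best price).
G: dominated by B (duration 119≤167, price 299≤519).
H: dominated by A (duration 36≤122, price 522≤654).
I: dominated by J (duration 23≤23, price 215≤428).
J: not dominated.
Pareto-optimal: D, F, J → 3.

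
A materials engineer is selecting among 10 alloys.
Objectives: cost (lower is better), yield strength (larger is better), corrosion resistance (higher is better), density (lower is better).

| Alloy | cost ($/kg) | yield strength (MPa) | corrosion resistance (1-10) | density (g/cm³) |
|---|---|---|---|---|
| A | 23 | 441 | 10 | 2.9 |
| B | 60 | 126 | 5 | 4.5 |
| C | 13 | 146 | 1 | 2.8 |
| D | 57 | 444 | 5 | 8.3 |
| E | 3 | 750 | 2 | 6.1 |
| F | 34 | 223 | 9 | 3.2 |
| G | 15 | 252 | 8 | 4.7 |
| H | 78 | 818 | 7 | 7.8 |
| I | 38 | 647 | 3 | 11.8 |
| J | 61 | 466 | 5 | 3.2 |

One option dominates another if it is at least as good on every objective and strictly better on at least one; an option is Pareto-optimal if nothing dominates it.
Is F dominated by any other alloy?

Yes

A vs F: cost 23≤34, yield strength 441≥223, corrosion resistance 10≥9, density 2.9≤3.2 — A is at least as good on every objective and strictly better on at least one, so A dominates F.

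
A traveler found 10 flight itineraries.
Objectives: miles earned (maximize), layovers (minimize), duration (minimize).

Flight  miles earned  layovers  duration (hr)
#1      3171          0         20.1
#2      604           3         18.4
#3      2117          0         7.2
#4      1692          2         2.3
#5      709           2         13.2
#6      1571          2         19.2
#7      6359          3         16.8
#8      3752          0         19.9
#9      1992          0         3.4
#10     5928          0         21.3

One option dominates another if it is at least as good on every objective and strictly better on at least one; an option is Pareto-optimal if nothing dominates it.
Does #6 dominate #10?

No

#6 vs #10: #6 is worse on miles earned (1571 vs 5928), so it does not dominate #10.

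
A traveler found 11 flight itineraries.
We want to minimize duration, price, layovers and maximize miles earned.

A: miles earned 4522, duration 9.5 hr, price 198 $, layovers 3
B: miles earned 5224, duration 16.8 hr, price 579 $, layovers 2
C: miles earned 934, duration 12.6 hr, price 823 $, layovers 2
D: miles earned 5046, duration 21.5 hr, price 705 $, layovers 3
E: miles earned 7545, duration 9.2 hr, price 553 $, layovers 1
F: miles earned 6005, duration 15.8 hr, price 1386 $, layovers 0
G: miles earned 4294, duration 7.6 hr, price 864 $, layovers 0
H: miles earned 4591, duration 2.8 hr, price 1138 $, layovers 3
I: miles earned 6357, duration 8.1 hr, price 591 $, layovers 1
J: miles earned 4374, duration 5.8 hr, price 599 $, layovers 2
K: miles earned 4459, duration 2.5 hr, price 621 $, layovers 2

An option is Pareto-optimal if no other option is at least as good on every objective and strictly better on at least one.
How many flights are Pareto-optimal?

8

A: not dominated (best price).
B: dominated by E (miles earned 7545≥5224, duration 9.2≤16.8, price 553≤579, layovers 1≤2).
C: dominated by E (miles earned 7545≥934, duration 9.2≤12.6, price 553≤823, layovers 1≤2).
D: dominated by B (miles earned 5224≥5046, duration 16.8≤21.5, price 579≤705, layovers 2≤3).
E: not dominated (best miles earned).
F: not dominated.
G: not dominated.
H: not dominated.
I: not dominated.
J: not dominated.
K: not dominated (best duration).
Pareto-optimal: A, E, F, G, H, I, J, K → 8.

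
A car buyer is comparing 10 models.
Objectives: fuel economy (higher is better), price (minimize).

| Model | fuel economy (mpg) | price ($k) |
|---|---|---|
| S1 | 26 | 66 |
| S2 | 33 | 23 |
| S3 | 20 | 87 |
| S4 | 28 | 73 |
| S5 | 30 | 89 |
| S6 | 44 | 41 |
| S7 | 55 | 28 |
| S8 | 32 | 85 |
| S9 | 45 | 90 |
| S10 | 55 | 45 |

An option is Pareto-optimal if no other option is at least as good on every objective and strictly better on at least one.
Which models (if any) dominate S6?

S7: fuel economy 55≥44, price 28≤41 — dominates S6.
Others (S1, S2, S3, S4, S5, S8, S9, S10) are each worse than S6 on at least one objective.

S7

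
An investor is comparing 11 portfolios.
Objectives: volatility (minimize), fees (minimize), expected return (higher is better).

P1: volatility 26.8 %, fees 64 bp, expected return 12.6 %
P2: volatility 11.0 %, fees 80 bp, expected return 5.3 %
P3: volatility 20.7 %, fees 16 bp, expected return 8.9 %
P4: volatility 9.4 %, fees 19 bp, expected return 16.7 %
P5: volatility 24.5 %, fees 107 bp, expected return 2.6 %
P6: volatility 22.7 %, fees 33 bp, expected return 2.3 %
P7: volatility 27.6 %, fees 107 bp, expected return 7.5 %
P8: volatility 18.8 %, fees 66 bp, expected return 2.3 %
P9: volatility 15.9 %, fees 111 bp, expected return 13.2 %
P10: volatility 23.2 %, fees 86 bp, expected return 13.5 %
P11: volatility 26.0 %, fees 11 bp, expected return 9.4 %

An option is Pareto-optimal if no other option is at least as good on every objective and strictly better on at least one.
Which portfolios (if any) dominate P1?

P4: volatility 9.4≤26.8, fees 19≤64, expected return 16.7≥12.6 — dominates P1.
Others (P2, P3, P5, P6, P7, P8, P9, P10, P11) are each worse than P1 on at least one objective.

P4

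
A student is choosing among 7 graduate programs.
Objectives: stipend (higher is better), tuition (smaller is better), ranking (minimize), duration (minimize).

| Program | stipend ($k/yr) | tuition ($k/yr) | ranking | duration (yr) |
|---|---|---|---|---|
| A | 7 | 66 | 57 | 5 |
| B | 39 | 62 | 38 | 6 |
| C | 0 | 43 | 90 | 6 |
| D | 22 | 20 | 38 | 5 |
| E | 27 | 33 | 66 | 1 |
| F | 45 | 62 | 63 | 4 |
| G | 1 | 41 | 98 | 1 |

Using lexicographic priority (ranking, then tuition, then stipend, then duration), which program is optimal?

D

First minimize ranking: best is 38, kept {B, D}.
Then minimize tuition: best is 20, kept {D}.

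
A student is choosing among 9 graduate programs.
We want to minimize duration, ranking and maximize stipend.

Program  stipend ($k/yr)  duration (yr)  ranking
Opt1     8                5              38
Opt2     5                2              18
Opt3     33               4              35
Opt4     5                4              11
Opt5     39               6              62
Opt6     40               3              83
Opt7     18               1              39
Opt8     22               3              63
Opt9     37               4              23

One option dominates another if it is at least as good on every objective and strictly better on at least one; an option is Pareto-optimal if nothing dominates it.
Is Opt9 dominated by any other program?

Opt1: worse on stipend (8 vs 37).
Opt2: worse on stipend (5 vs 37).
Opt3: worse on stipend (33 vs 37).
Opt4: worse on stipend (5 vs 37).
Opt5: worse on duration (6 vs 4).
Opt6: worse on ranking (83 vs 23).
Opt7: worse on stipend (18 vs 37).
Opt8: worse on stipend (22 vs 37).
No option is at least as good as Opt9 on every objective and strictly better on one.

No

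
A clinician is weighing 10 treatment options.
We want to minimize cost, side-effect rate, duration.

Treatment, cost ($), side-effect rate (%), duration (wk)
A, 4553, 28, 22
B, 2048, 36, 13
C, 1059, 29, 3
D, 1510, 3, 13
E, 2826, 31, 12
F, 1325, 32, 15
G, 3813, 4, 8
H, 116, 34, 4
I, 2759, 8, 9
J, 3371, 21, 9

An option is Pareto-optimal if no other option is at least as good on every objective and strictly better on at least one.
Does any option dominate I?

No

A: worse on cost (4553 vs 2759).
B: worse on side-effect rate (36 vs 8).
C: worse on side-effect rate (29 vs 8).
D: worse on duration (13 vs 9).
E: worse on cost (2826 vs 2759).
F: worse on side-effect rate (32 vs 8).
G: worse on cost (3813 vs 2759).
H: worse on side-effect rate (34 vs 8).
J: worse on cost (3371 vs 2759).
No option is at least as good as I on every objective and strictly better on one.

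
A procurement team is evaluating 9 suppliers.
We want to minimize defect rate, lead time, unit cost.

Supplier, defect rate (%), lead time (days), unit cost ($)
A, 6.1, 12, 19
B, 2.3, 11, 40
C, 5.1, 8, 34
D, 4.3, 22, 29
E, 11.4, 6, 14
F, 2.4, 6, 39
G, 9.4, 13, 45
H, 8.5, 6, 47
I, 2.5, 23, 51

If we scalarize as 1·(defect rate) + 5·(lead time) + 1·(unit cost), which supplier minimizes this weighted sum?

A: 1·6.1 + 5·12 + 1·19 = 85.1
B: 1·2.3 + 5·11 + 1·40 = 97.3
C: 1·5.1 + 5·8 + 1·34 = 79.1
D: 1·4.3 + 5·22 + 1·29 = 143.3
E: 1·11.4 + 5·6 + 1·14 = 55.4
F: 1·2.4 + 5·6 + 1·39 = 71.4
G: 1·9.4 + 5·13 + 1·45 = 119.4
H: 1·8.5 + 5·6 + 1·47 = 85.5
I: 1·2.5 + 5·23 + 1·51 = 168.5
Lowest: E at 55.4.

E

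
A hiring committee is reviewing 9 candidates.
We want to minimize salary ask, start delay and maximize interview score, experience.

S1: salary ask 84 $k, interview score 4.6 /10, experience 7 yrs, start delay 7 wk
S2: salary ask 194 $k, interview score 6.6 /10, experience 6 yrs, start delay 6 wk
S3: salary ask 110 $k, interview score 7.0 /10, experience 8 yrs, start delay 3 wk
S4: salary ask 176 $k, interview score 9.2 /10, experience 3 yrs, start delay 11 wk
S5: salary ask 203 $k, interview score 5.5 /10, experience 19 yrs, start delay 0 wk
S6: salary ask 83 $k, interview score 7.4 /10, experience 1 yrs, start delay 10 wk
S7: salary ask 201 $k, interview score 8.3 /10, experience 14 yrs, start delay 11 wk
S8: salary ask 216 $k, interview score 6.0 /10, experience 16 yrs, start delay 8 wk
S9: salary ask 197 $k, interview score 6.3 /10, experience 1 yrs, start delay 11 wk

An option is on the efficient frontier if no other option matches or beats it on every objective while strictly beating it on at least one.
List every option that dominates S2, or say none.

S3: salary ask 110≤194, interview score 7.0≥6.6, experience 8≥6, start delay 3≤6 — dominates S2.
Others (S1, S4, S5, S6, S7, S8, S9) are each worse than S2 on at least one objective.

S3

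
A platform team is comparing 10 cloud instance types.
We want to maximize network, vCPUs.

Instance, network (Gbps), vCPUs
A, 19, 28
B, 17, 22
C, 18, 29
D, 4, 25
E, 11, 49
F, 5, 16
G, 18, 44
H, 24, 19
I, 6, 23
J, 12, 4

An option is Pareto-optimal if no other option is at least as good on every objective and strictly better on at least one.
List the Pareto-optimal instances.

A, E, G, H

A: not dominated.
B: dominated by A (network 19≥17, vCPUs 28≥22).
C: dominated by G (network 18≥18, vCPUs 44≥29).
D: dominated by A (network 19≥4, vCPUs 28≥25).
E: not dominated (best vCPUs).
F: dominated by A (network 19≥5, vCPUs 28≥16).
G: not dominated.
H: not dominated (best network).
I: dominated by A (network 19≥6, vCPUs 28≥23).
J: dominated by A (network 19≥12, vCPUs 28≥4).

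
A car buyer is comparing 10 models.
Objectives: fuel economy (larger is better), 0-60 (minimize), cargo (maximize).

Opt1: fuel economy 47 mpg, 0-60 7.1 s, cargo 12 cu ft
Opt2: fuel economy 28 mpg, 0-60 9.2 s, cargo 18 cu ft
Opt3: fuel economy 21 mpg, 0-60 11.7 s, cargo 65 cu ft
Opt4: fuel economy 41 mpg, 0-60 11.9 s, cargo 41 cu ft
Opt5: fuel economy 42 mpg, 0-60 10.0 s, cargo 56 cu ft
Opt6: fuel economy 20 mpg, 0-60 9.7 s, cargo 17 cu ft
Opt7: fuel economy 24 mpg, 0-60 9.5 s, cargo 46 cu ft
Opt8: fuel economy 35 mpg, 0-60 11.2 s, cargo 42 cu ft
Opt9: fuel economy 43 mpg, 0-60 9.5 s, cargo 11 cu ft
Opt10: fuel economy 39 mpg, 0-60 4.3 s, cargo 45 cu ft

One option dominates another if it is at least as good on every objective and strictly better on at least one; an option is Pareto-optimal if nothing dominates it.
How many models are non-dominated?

Opt1: not dominated (best fuel economy).
Opt2: dominated by Opt10 (fuel economy 39≥28, 0-60 4.3≤9.2, cargo 45≥18).
Opt3: not dominated (best cargo).
Opt4: dominated by Opt5 (fuel economy 42≥41, 0-60 10.0≤11.9, cargo 56≥41).
Opt5: not dominated.
Opt6: dominated by Opt2 (fuel economy 28≥20, 0-60 9.2≤9.7, cargo 18≥17).
Opt7: not dominated.
Opt8: dominated by Opt5 (fuel economy 42≥35, 0-60 10.0≤11.2, cargo 56≥42).
Opt9: dominated by Opt1 (fuel economy 47≥43, 0-60 7.1≤9.5, cargo 12≥11).
Opt10: not dominated (best 0-60).
Pareto-optimal: Opt1, Opt3, Opt5, Opt7, Opt10 → 5.

5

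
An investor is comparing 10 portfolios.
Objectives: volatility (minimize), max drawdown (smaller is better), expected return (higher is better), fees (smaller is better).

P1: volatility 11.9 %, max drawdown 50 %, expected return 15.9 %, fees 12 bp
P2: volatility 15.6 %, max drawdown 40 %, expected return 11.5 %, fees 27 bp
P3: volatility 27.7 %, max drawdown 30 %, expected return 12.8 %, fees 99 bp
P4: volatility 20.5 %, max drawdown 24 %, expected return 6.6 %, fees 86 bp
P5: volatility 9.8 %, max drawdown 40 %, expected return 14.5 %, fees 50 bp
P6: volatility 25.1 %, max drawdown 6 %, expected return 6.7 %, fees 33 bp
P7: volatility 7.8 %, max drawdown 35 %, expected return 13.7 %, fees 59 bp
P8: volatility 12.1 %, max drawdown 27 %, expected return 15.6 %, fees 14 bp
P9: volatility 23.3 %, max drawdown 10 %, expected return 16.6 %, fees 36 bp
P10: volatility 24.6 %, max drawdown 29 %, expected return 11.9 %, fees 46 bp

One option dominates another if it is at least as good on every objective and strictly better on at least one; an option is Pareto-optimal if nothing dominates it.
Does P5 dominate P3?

No

P5 vs P3: P5 is worse on max drawdown (40 vs 30), so it does not dominate P3.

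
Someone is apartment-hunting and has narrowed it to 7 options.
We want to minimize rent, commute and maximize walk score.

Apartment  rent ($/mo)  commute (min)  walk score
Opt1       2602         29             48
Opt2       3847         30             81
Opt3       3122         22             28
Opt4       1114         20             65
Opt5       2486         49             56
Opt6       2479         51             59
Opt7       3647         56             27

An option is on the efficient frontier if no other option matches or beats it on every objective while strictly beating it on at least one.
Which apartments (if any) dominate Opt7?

Opt1, Opt3, Opt4, Opt5, Opt6

Opt1: rent 2602≤3647, commute 29≤56, walk score 48≥27 — dominates Opt7.
Opt3: rent 3122≤3647, commute 22≤56, walk score 28≥27 — dominates Opt7.
Opt4: rent 1114≤3647, commute 20≤56, walk score 65≥27 — dominates Opt7.
Opt5: rent 2486≤3647, commute 49≤56, walk score 56≥27 — dominates Opt7.
Opt6: rent 2479≤3647, commute 51≤56, walk score 59≥27 — dominates Opt7.
Others (Opt2) are each worse than Opt7 on at least one objective.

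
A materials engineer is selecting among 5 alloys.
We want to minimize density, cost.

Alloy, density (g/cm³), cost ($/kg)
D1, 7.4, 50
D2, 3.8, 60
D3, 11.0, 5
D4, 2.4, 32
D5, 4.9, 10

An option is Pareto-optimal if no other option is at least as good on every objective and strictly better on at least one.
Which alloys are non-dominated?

D1: dominated by D4 (density 2.4≤7.4, cost 32≤50).
D2: dominated by D4 (density 2.4≤3.8, cost 32≤60).
D3: not dominated (best cost).
D4: not dominated (best density).
D5: not dominated.

D3, D4, D5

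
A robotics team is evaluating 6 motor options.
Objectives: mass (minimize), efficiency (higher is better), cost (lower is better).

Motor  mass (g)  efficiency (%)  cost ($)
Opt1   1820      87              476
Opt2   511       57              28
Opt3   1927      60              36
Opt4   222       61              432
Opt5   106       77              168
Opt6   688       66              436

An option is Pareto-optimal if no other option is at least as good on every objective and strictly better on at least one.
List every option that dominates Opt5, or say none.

Opt1: worse on mass (1820 vs 106).
Opt2: worse on mass (511 vs 106).
Opt3: worse on mass (1927 vs 106).
Opt4: worse on mass (222 vs 106).
Opt6: worse on mass (688 vs 106).
No option dominates Opt5.

none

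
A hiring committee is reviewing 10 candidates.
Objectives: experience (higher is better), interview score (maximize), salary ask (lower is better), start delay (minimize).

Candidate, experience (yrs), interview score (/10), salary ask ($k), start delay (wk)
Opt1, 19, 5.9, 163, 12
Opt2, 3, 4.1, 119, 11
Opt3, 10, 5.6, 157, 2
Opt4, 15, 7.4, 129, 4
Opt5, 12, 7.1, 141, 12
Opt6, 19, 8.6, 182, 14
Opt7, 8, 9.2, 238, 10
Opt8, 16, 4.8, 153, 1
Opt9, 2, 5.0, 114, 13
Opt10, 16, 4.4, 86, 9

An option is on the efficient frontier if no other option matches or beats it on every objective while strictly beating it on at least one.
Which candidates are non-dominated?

Opt1, Opt3, Opt4, Opt6, Opt7, Opt8, Opt9, Opt10

Opt1: not dominated.
Opt2: dominated by Opt10 (experience 16≥3, interview score 4.4≥4.1, salary ask 86≤119, start delay 9≤11).
Opt3: not dominated.
Opt4: not dominated.
Opt5: dominated by Opt4 (experience 15≥12, interview score 7.4≥7.1, salary ask 129≤141, start delay 4≤12).
Opt6: not dominated.
Opt7: not dominated (best interview score).
Opt8: not dominated (best start delay).
Opt9: not dominated.
Opt10: not dominated (best salary ask).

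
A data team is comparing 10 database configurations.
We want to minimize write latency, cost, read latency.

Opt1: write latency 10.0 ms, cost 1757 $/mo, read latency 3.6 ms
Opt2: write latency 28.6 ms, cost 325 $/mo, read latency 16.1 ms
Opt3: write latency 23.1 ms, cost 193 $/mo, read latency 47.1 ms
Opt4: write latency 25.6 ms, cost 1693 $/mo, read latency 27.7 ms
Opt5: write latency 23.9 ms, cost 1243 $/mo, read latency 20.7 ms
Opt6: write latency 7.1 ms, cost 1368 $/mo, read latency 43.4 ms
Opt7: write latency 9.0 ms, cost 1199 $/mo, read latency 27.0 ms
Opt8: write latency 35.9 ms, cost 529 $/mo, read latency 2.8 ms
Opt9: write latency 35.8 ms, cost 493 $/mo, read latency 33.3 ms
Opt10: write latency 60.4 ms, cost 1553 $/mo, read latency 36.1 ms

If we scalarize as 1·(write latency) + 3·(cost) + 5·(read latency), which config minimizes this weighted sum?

Opt3

Opt1: 1·10.0 + 3·1757 + 5·3.6 = 5299.0
Opt2: 1·28.6 + 3·325 + 5·16.1 = 1084.1
Opt3: 1·23.1 + 3·193 + 5·47.1 = 837.6
Opt4: 1·25.6 + 3·1693 + 5·27.7 = 5243.1
Opt5: 1·23.9 + 3·1243 + 5·20.7 = 3856.4
Opt6: 1·7.1 + 3·1368 + 5·43.4 = 4328.1
Opt7: 1·9.0 + 3·1199 + 5·27.0 = 3741.0
Opt8: 1·35.9 + 3·529 + 5·2.8 = 1636.9
Opt9: 1·35.8 + 3·493 + 5·33.3 = 1681.3
Opt10: 1·60.4 + 3·1553 + 5·36.1 = 4899.9
Lowest: Opt3 at 837.6.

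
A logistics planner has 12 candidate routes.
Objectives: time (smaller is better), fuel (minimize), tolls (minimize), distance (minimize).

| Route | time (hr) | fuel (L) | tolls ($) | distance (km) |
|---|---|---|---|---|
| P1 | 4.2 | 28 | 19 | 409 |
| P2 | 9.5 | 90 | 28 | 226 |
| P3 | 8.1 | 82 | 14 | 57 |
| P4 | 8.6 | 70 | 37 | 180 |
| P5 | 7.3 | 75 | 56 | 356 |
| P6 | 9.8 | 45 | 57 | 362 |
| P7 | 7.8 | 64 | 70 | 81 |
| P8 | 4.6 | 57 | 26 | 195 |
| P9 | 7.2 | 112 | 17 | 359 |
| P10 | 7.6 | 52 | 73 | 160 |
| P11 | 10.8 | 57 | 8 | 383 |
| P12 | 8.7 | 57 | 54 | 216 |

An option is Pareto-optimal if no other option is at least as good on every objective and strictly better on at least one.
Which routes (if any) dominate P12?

P8: time 4.6≤8.7, fuel 57≤57, tolls 26≤54, distance 195≤216 — dominates P12.
Others (P1, P2, P3, P4, P5, P6, P7, P9, P10, P11) are each worse than P12 on at least one objective.

P8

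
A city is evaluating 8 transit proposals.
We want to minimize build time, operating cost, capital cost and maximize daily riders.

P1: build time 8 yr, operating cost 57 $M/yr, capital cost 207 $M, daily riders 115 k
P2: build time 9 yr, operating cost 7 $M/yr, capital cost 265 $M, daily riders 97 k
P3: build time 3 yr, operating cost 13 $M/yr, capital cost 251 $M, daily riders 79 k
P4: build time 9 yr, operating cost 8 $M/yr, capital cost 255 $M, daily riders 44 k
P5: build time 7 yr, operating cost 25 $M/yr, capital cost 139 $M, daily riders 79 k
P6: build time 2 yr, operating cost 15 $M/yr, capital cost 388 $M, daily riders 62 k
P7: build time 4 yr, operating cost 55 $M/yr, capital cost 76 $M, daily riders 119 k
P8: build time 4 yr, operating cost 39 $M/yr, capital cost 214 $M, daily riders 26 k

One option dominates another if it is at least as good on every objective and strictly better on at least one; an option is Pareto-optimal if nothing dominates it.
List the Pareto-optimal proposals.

P2, P3, P4, P5, P6, P7, P8

P1: dominated by P7 (build time 4≤8, operating cost 55≤57, capital cost 76≤207, daily riders 119≥115).
P2: not dominated (best operating cost).
P3: not dominated.
P4: not dominated.
P5: not dominated.
P6: not dominated (best build time).
P7: not dominated (best capital cost).
P8: not dominated.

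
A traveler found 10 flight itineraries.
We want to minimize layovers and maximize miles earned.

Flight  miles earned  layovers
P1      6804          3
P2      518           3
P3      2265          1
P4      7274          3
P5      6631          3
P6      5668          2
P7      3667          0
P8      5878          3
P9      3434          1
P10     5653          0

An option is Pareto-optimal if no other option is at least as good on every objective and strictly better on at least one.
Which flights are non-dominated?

P1: dominated by P4 (miles earned 7274≥6804, layovers 3≤3).
P2: dominated by P1 (miles earned 6804≥518, layovers 3≤3).
P3: dominated by P7 (miles earned 3667≥2265, layovers 0≤1).
P4: not dominated (best miles earned).
P5: dominated by P1 (miles earned 6804≥6631, layovers 3≤3).
P6: not dominated.
P7: dominated by P10 (miles earned 5653≥3667, layovers 0≤0).
P8: dominated by P1 (miles earned 6804≥5878, layovers 3≤3).
P9: dominated by P7 (miles earned 3667≥3434, layovers 0≤1).
P10: not dominated.

P4, P6, P10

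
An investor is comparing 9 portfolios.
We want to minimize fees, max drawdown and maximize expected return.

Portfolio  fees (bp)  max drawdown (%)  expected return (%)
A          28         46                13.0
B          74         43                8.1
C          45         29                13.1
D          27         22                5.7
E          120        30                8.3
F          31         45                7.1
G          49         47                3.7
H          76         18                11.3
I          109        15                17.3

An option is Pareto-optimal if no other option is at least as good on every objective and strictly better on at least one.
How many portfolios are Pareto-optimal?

6

A: not dominated.
B: dominated by C (fees 45≤74, max drawdown 29≤43, expected return 13.1≥8.1).
C: not dominated.
D: not dominated (best fees).
E: dominated by C (fees 45≤120, max drawdown 29≤30, expected return 13.1≥8.3).
F: not dominated.
G: dominated by A (fees 28≤49, max drawdown 46≤47, expected return 13.0≥3.7).
H: not dominated.
I: not dominated (best max drawdown).
Pareto-optimal: A, C, D, F, H, I → 6.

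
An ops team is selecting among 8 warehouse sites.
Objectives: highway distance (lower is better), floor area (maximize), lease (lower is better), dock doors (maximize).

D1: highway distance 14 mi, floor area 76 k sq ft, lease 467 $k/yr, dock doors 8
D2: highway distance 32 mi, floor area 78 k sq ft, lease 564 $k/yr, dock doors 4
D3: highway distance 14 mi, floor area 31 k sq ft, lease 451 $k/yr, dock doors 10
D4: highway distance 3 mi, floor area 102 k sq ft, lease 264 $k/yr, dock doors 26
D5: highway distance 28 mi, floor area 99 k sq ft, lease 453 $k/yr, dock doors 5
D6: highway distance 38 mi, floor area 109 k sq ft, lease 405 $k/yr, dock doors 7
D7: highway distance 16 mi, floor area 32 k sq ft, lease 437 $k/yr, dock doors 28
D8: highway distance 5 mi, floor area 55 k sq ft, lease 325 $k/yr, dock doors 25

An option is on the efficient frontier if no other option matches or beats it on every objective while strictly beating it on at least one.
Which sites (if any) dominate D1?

D4

D4: highway distance 3≤14, floor area 102≥76, lease 264≤467, dock doors 26≥8 — dominates D1.
Others (D2, D3, D5, D6, D7, D8) are each worse than D1 on at least one objective.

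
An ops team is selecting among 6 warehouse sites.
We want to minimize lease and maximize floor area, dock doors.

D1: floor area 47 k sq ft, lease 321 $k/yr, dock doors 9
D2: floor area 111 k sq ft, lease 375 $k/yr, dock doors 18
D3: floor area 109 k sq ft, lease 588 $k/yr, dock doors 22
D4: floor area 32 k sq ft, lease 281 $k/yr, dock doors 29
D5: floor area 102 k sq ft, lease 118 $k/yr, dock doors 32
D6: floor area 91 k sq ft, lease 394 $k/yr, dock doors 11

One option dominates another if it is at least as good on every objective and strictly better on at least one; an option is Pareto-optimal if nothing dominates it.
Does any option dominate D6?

Yes

D2 vs D6: floor area 111≥91, lease 375≤394, dock doors 18≥11 — D2 is at least as good on every objective and strictly better on at least one, so D2 dominates D6.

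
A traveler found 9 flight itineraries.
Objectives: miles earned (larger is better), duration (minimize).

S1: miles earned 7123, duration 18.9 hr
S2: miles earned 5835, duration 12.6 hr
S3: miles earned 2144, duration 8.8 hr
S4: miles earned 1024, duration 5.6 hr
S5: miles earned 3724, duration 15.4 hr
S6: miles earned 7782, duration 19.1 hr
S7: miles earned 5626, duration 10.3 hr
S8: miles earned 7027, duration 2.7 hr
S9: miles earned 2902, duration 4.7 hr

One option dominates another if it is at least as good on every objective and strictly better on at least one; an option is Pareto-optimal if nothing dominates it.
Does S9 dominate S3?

S9 vs S3: miles earned 2902≥2144, duration 4.7≤8.8 — S9 is at least as good on every objective with at least one strict improvement.

Yes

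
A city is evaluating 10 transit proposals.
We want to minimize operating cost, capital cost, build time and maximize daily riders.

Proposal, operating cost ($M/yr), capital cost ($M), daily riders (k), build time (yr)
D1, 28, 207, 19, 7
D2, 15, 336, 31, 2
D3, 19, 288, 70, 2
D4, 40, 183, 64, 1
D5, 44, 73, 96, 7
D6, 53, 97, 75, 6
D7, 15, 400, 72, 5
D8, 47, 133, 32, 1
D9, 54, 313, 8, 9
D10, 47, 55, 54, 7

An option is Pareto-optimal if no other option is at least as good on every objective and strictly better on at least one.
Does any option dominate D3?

D1: worse on operating cost (28 vs 19).
D2: worse on capital cost (336 vs 288).
D4: worse on operating cost (40 vs 19).
D5: worse on operating cost (44 vs 19).
D6: worse on operating cost (53 vs 19).
D7: worse on capital cost (400 vs 288).
D8: worse on operating cost (47 vs 19).
D9: worse on operating cost (54 vs 19).
D10: worse on operating cost (47 vs 19).
No option is at least as good as D3 on every objective and strictly better on one.

No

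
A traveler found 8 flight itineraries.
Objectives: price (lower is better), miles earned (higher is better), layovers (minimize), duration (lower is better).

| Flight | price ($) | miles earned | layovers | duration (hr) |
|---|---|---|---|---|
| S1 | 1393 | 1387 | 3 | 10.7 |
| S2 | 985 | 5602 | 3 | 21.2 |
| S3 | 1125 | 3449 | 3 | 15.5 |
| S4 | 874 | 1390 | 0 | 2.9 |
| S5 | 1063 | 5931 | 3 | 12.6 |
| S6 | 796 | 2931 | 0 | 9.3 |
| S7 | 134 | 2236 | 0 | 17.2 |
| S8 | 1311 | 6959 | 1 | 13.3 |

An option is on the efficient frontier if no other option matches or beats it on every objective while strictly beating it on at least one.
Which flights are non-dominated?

S2, S4, S5, S6, S7, S8

S1: dominated by S4 (price 874≤1393, miles earned 1390≥1387, layovers 0≤3, duration 2.9≤10.7).
S2: not dominated.
S3: dominated by S5 (price 1063≤1125, miles earned 5931≥3449, layovers 3≤3, duration 12.6≤15.5).
S4: not dominated (best duration).
S5: not dominated.
S6: not dominated.
S7: not dominated (best price).
S8: not dominated (best miles earned).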